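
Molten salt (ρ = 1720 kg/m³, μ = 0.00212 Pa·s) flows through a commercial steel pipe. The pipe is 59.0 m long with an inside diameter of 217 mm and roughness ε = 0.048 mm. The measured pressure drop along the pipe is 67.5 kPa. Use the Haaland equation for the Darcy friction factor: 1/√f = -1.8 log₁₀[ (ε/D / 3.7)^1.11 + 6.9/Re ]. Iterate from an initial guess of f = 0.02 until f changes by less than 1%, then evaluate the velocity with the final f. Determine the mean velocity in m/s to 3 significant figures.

Rearranging Darcy-Weisbach: V = √(2·ΔP·D/(f·L·ρ)). With ε/D = 4.8e-05/0.217 = 0.000221, iterate starting from f = 0.02:
  f = 0.02 → V = √(2·6.75e+04·0.217/(0.02·59·1720)) = 3.799 m/s; Re = ρVD/μ = 6.689e+05; f → 0.01517
  f = 0.01517 → V = 4.363 m/s; Re = 7.681e+05; f → 0.01504
Converged (Δf/f < 1%). With the final f = 0.01504: V = √(2·6.75e+04·0.217/(0.01504·59·1720)) = 4.381 m/s.

V ≈ 4.38 m/s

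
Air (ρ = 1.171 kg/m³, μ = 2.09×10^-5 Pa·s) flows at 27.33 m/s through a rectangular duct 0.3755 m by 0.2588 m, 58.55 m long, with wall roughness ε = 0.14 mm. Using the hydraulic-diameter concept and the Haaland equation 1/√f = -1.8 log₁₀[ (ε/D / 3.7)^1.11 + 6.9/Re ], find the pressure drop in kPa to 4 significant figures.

Hydraulic diameter D_h = 4A/P = 4·(0.3755·0.2588)/(2·(0.3755+0.2588)) = 0.3887/1.269 = 0.3064 m.
Re = ρVD_h/μ = 1.171·27.33·0.3064/2.09e-05 = 4.692e+05.
ε/D_h = 0.00014/0.3064 = 0.000457; Haaland gives 1/√f = -1.8 log₁₀[4.59e-05+1.47e-05] = 7.592, so f = 0.01735.
ΔP = f(L/D_h)(ρV²/2) = 0.01735·58.55/0.3064·437.3 = 1450 Pa.
ΔP = 1.450 kPa.

ΔP ≈ 1.450 kPa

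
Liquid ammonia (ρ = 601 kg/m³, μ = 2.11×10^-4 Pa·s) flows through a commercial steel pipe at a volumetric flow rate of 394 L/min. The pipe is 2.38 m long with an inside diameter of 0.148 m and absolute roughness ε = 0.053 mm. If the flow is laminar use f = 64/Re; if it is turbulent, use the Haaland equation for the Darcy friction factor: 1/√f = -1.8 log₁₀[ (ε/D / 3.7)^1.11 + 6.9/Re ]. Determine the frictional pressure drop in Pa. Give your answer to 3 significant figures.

ΔP ≈ 12.9 Pa

Q = 394 L/min = 394/60000 = 0.006567 m³/s.
Cross-sectional area A = πD²/4 = π(0.148)²/4 = 0.0172 m²; mean velocity V = Q/A = 0.006567/0.0172 = 0.3817 m/s.
Reynolds number Re = ρVD/μ = 601 · 0.3817 · 0.148 / 0.000211 = 1.609e+05.
Re > 4000 → turbulent. Relative roughness ε/D = 5.3e-05/0.148 = 0.000358. Haaland: 1/√f = -1.8 log₁₀[(0.000358/3.7)^1.11 + 6.9/1.609e+05] = -1.8 log₁₀[3.5e-05 + 4.29e-05] = 7.395, so f = 0.01828.
Darcy-Weisbach: ΔP = f(L/D)(ρV²/2) = 0.01828·(2.38/0.148)·(601·0.3817²/2) = 0.01828·16.08·43.78 = 12.87 Pa.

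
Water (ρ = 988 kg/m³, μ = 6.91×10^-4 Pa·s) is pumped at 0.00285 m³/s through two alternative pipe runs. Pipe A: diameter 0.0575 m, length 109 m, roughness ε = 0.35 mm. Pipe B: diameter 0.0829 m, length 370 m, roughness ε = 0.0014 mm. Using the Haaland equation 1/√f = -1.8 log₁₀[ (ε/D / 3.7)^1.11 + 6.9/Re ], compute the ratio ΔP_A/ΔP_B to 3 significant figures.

Pipe A: V = Q/A = 0.00285/0.002597 = 1.098 m/s; Re = 9.023e+04; ε/D = 0.00609; Haaland → f = 0.03316; ΔP_A = f(L/D)(ρV²/2) = 3.74e+04 Pa.
Pipe B: V = Q/A = 0.00285/0.005398 = 0.528 m/s; Re = 6.259e+04; ε/D = 1.69e-05; Haaland → f = 0.01975; ΔP_B = f(L/D)(ρV²/2) = 1.214e+04 Pa.
ΔP_A/ΔP_B = 3.74e+04/1.214e+04 = 3.08.

ΔP_A/ΔP_B ≈ 3.08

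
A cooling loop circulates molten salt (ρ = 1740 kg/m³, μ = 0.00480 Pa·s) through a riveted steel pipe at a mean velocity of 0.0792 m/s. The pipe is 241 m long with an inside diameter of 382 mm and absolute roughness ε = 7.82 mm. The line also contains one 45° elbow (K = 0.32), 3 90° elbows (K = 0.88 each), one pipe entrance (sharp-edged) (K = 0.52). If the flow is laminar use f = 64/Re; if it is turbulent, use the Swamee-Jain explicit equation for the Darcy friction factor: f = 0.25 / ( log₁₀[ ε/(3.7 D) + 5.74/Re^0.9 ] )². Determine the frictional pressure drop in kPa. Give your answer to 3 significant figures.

Reynolds number Re = ρVD/μ = 1740 · 0.0792 · 0.382 / 0.0048 = 1.097e+04.
Re > 4000 → turbulent. Relative roughness ε/D = 0.00782/0.382 = 0.0205. Swamee-Jain: f = 0.25/(log₁₀[0.0205/3.7 + 5.74/1.097e+04^0.9])² = 0.25/(log₁₀[0.00553 + 0.00133])² = 0.25/(-2.164)² = 0.0534.
Total minor-loss coefficient ΣK = 1·0.32 + 3·0.88 + 1·0.52 = 3.48.
ΔP = [f·L/D + ΣK]·(ρV²/2) = [0.0534·241/0.382 + 3.48]·(1740·0.0792²/2) = [33.69 + 3.48]·5.457 = 202.8 Pa.
ΔP = 202.8 Pa = 0.203 kPa.

ΔP ≈ 0.203 kPa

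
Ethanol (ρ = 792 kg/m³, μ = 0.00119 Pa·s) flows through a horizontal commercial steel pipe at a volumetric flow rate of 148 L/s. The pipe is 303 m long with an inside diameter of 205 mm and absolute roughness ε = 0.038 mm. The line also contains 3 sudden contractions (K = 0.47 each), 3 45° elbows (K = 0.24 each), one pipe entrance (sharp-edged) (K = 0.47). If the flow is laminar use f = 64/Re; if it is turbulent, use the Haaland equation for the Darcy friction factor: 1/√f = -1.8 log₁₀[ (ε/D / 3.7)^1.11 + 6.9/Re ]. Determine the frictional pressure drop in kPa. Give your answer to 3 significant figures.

ΔP ≈ 196 kPa

Q = 148 L/s = 148/1000 = 0.148 m³/s.
Cross-sectional area A = πD²/4 = π(0.205)²/4 = 0.03301 m²; mean velocity V = Q/A = 0.148/0.03301 = 4.484 m/s.
Reynolds number Re = ρVD/μ = 792 · 4.484 · 0.205 / 0.00119 = 6.118e+05.
Re > 4000 → turbulent. Relative roughness ε/D = 3.8e-05/0.205 = 0.000185. Haaland: 1/√f = -1.8 log₁₀[(0.000185/3.7)^1.11 + 6.9/6.118e+05] = -1.8 log₁₀[1.69e-05 + 1.13e-05] = 8.191, so f = 0.0149.
Total minor-loss coefficient ΣK = 3·0.47 + 3·0.24 + 1·0.47 = 2.6.
ΔP = [f·L/D + ΣK]·(ρV²/2) = [0.0149·303/0.205 + 2.6]·(792·4.484²/2) = [22.03 + 2.6]·7962 = 1.961e+05 Pa.
ΔP = 1.961e+05 Pa = 196 kPa.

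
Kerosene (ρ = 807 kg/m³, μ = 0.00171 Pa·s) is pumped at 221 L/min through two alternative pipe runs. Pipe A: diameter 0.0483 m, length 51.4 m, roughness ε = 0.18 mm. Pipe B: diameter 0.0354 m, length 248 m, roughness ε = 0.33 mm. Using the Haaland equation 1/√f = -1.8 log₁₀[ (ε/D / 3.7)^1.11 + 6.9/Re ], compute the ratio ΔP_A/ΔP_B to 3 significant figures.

Pipe A: V = Q/A = 0.003683/0.001832 = 2.01 m/s; Re = 4.582e+04; ε/D = 0.00373; Haaland → f = 0.03003; ΔP_A = f(L/D)(ρV²/2) = 5.21e+04 Pa.
Pipe B: V = Q/A = 0.003683/0.0009842 = 3.742 m/s; Re = 6.252e+04; ε/D = 0.00932; Haaland → f = 0.03802; ΔP_B = f(L/D)(ρV²/2) = 1.505e+06 Pa.
ΔP_A/ΔP_B = 5.21e+04/1.505e+06 = 0.0346.

ΔP_A/ΔP_B ≈ 0.0346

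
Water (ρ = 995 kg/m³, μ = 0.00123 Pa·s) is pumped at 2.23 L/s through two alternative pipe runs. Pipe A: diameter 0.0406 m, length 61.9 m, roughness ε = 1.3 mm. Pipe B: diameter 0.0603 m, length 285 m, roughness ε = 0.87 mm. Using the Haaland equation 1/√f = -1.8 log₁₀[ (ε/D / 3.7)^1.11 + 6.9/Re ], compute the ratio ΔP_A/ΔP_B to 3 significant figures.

Pipe A: V = Q/A = 0.00223/0.001295 = 1.723 m/s; Re = 5.657e+04; ε/D = 0.032; Haaland → f = 0.0594; ΔP_A = f(L/D)(ρV²/2) = 1.337e+05 Pa.
Pipe B: V = Q/A = 0.00223/0.002856 = 0.7809 m/s; Re = 3.809e+04; ε/D = 0.0144; Haaland → f = 0.04434; ΔP_B = f(L/D)(ρV²/2) = 6.357e+04 Pa.
ΔP_A/ΔP_B = 1.337e+05/6.357e+04 = 2.10.

ΔP_A/ΔP_B ≈ 2.10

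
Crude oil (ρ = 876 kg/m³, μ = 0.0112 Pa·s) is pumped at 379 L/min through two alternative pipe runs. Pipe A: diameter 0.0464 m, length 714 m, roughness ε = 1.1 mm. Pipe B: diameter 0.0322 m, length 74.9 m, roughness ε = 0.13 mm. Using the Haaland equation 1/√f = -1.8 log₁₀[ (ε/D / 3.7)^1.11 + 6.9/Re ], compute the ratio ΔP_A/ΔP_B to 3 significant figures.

Pipe A: V = Q/A = 0.006317/0.001691 = 3.736 m/s; Re = 1.356e+04; ε/D = 0.0237; Haaland → f = 0.05457; ΔP_A = f(L/D)(ρV²/2) = 5.132e+06 Pa.
Pipe B: V = Q/A = 0.006317/0.0008143 = 7.757 m/s; Re = 1.954e+04; ε/D = 0.00404; Haaland → f = 0.03294; ΔP_B = f(L/D)(ρV²/2) = 2.019e+06 Pa.
ΔP_A/ΔP_B = 5.132e+06/2.019e+06 = 2.54.

ΔP_A/ΔP_B ≈ 2.54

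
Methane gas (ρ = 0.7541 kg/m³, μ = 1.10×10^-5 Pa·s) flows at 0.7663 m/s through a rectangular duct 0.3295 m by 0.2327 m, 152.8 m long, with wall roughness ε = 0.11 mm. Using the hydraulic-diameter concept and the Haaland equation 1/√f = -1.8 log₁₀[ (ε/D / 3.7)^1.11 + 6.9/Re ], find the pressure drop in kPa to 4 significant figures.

ΔP ≈ 0.003552 kPa

Hydraulic diameter D_h = 4A/P = 4·(0.3295·0.2327)/(2·(0.3295+0.2327)) = 0.3067/1.124 = 0.2728 m.
Re = ρVD_h/μ = 0.7541·0.7663·0.2728/1.1e-05 = 1.433e+04.
ε/D_h = 0.00011/0.2728 = 0.000403; Haaland gives 1/√f = -1.8 log₁₀[3.99e-05+0.000482] = 5.909, so f = 0.02864.
ΔP = f(L/D_h)(ρV²/2) = 0.02864·152.8/0.2728·0.2214 = 3.552 Pa.
ΔP = 0.003552 kPa.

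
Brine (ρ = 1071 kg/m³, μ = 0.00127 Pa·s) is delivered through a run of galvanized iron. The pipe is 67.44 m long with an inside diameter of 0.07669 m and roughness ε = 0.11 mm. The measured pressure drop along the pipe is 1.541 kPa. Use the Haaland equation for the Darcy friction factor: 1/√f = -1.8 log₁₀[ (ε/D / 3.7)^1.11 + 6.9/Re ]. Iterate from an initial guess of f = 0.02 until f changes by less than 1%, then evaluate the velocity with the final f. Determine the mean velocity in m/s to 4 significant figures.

V ≈ 0.3422 m/s

Rearranging Darcy-Weisbach: V = √(2·ΔP·D/(f·L·ρ)). With ε/D = 0.00011/0.07669 = 0.00143, iterate starting from f = 0.02:
  f = 0.02 → V = √(2·1541·0.07669/(0.02·67.44·1071)) = 0.4045 m/s; Re = ρVD/μ = 2.616e+04; f → 0.02719
  f = 0.02719 → V = 0.3469 m/s; Re = 2.244e+04; f → 0.02788
  f = 0.02788 → V = 0.3426 m/s; Re = 2.216e+04; f → 0.02794
Converged (Δf/f < 1%). With the final f = 0.02794: V = √(2·1541·0.07669/(0.02794·67.44·1071)) = 0.3422 m/s.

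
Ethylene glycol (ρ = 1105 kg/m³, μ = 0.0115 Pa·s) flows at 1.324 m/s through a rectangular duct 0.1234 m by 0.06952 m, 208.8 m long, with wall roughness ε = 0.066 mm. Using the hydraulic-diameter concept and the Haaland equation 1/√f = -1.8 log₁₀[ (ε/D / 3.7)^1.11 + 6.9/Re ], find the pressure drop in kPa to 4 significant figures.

ΔP ≈ 70.19 kPa

Hydraulic diameter D_h = 4A/P = 4·(0.1234·0.06952)/(2·(0.1234+0.06952)) = 0.03432/0.3858 = 0.08894 m.
Re = ρVD_h/μ = 1105·1.324·0.08894/0.0115 = 1.131e+04.
ε/D_h = 6.6e-05/0.08894 = 0.000742; Haaland gives 1/√f = -1.8 log₁₀[7.86e-05+0.00061] = 5.692, so f = 0.03087.
ΔP = f(L/D_h)(ρV²/2) = 0.03087·208.8/0.08894·968.5 = 7.019e+04 Pa.
ΔP = 70.19 kPa.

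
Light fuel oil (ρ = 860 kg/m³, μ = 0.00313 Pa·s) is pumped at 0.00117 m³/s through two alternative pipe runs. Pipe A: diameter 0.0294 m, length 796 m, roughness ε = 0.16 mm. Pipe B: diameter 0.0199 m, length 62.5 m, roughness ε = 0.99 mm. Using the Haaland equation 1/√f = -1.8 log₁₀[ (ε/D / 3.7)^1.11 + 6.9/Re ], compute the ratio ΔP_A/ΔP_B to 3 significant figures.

Pipe A: V = Q/A = 0.00117/0.0006789 = 1.723 m/s; Re = 1.392e+04; ε/D = 0.00544; Haaland → f = 0.0363; ΔP_A = f(L/D)(ρV²/2) = 1.255e+06 Pa.
Pipe B: V = Q/A = 0.00117/0.000311 = 3.762 m/s; Re = 2.057e+04; ε/D = 0.0497; Haaland → f = 0.07272; ΔP_B = f(L/D)(ρV²/2) = 1.39e+06 Pa.
ΔP_A/ΔP_B = 1.255e+06/1.39e+06 = 0.903.

ΔP_A/ΔP_B ≈ 0.903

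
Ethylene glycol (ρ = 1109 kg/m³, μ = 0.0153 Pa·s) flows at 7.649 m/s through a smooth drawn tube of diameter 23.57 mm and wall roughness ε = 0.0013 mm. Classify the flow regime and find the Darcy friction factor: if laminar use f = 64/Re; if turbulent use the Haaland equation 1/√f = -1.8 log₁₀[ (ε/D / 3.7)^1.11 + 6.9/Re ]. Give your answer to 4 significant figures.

Re = ρVD/μ = 1109·7.649·0.02357/0.0153 = 1.307e+04.
Re > 4000 → turbulent. ε/D = 1.3e-06/0.02357 = 5.52e-05; Haaland: 1/√f = -1.8 log₁₀[4.39e-06 + 0.000528] = 5.893, so f = 0.0288.

f ≈ 0.02880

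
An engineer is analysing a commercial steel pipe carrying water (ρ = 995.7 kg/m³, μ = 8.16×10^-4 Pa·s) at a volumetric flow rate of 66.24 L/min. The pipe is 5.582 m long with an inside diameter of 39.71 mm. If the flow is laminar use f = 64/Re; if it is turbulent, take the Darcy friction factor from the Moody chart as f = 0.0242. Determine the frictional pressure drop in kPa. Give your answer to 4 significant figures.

ΔP ≈ 1.346 kPa

Q = 66.24 L/min = 66.24/60000 = 0.001104 m³/s.
Cross-sectional area A = πD²/4 = π(0.03971)²/4 = 0.001238 m²; mean velocity V = Q/A = 0.001104/0.001238 = 0.8914 m/s.
Reynolds number Re = ρVD/μ = 995.7 · 0.8914 · 0.03971 / 0.000816 = 4.319e+04.
Re > 4000 → turbulent; use the Moody-chart value f = 0.0242.
Darcy-Weisbach: ΔP = f(L/D)(ρV²/2) = 0.0242·(5.582/0.03971)·(995.7·0.8914²/2) = 0.0242·140.6·395.6 = 1346 Pa.
ΔP = 1346 Pa = 1.346 kPa.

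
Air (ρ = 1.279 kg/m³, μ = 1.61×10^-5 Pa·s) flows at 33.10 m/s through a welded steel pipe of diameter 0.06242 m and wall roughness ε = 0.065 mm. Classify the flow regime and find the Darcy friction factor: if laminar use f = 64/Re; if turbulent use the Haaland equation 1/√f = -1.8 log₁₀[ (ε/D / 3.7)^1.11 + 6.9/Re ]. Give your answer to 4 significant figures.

Re = ρVD/μ = 1.279·33.1·0.06242/1.61e-05 = 1.641e+05.
Re > 4000 → turbulent. ε/D = 6.5e-05/0.06242 = 0.00104; Haaland: 1/√f = -1.8 log₁₀[0.000115 + 4.2e-05] = 6.85, so f = 0.02131.

f ≈ 0.02131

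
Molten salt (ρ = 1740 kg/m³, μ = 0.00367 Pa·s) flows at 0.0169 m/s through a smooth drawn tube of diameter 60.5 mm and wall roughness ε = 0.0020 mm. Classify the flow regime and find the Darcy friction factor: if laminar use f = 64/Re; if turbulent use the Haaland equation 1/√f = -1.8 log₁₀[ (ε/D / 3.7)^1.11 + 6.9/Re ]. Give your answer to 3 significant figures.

Re = ρVD/μ = 1740·0.0169·0.0605/0.00367 = 484.8.
Re < 2300 → laminar, so f = 64/Re = 0.132 (roughness is irrelevant in laminar flow).

f ≈ 0.132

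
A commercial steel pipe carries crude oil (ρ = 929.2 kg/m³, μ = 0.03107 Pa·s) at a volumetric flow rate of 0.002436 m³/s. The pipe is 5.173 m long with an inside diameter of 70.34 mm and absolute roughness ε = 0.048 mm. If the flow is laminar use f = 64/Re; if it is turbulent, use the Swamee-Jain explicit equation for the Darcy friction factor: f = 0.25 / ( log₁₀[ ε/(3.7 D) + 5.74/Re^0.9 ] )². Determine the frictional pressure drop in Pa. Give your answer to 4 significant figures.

ΔP ≈ 651.6 Pa

Cross-sectional area A = πD²/4 = π(0.07034)²/4 = 0.003886 m²; mean velocity V = Q/A = 0.002436/0.003886 = 0.6269 m/s.
Reynolds number Re = ρVD/μ = 929.2 · 0.6269 · 0.07034 / 0.0311 = 1319.
Re < 2300 → laminar flow, so f = 64/Re = 64/1319 = 0.04853 (the turbulent correlation is not needed).
Darcy-Weisbach: ΔP = f(L/D)(ρV²/2) = 0.04853·(5.173/0.07034)·(929.2·0.6269²/2) = 0.04853·73.54·182.6 = 651.6 Pa.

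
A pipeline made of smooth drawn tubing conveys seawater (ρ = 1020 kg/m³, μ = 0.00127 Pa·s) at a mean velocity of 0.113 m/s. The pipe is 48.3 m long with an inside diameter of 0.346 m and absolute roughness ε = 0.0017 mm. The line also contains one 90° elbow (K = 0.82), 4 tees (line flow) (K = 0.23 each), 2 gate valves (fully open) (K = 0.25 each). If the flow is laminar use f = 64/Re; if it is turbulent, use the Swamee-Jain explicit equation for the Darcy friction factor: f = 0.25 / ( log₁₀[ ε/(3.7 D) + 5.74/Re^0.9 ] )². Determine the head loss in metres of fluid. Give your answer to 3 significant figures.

h_f ≈ 0.00356 m

Reynolds number Re = ρVD/μ = 1020 · 0.113 · 0.346 / 0.00127 = 3.14e+04.
Re > 4000 → turbulent. Relative roughness ε/D = 1.7e-06/0.346 = 4.91e-06. Swamee-Jain: f = 0.25/(log₁₀[4.91e-06/3.7 + 5.74/3.14e+04^0.9])² = 0.25/(log₁₀[1.33e-06 + 0.000515])² = 0.25/(-3.287)² = 0.02314.
Total minor-loss coefficient ΣK = 1·0.82 + 4·0.23 + 2·0.25 = 2.24.
ΔP = [f·L/D + ΣK]·(ρV²/2) = [0.02314·48.3/0.346 + 2.24]·(1020·0.113²/2) = [3.23 + 2.24]·6.512 = 35.62 Pa.
Head loss h_f = ΔP/(ρg) = 35.62/(1020·9.81) = 0.00356 m.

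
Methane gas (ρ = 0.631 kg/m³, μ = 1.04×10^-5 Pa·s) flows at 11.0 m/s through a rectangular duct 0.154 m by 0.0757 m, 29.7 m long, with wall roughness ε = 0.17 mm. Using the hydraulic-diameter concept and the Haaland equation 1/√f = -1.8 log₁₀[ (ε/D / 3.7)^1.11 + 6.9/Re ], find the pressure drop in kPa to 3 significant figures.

Hydraulic diameter D_h = 4A/P = 4·(0.154·0.0757)/(2·(0.154+0.0757)) = 0.04663/0.4594 = 0.1015 m.
Re = ρVD_h/μ = 0.631·11·0.1015/1.04e-05 = 6.774e+04.
ε/D_h = 0.00017/0.1015 = 0.00167; Haaland gives 1/√f = -1.8 log₁₀[0.000194+0.000102] = 6.352, so f = 0.02478.
ΔP = f(L/D_h)(ρV²/2) = 0.02478·29.7/0.1015·38.18 = 276.8 Pa.
ΔP = 0.277 kPa.

ΔP ≈ 0.277 kPa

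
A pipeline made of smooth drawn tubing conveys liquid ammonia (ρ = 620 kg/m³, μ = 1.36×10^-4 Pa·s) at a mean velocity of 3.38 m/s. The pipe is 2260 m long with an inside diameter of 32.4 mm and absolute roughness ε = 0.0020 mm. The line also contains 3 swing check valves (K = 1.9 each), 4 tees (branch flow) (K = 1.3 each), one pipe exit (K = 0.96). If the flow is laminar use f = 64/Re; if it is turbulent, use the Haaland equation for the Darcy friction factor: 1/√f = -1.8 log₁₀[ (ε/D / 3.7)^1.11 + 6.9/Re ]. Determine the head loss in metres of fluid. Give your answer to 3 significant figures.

Reynolds number Re = ρVD/μ = 620 · 3.38 · 0.0324 / 0.000136 = 4.992e+05.
Re > 4000 → turbulent. Relative roughness ε/D = 2e-06/0.0324 = 6.17e-05. Haaland: 1/√f = -1.8 log₁₀[(6.17e-05/3.7)^1.11 + 6.9/4.992e+05] = -1.8 log₁₀[4.97e-06 + 1.38e-05] = 8.507, so f = 0.01382.
Total minor-loss coefficient ΣK = 3·1.9 + 4·1.3 + 1·0.96 = 11.9.
ΔP = [f·L/D + ΣK]·(ρV²/2) = [0.01382·2260/0.0324 + 11.9]·(620·3.38²/2) = [963.9 + 11.9]·3542 = 3.456e+06 Pa.
Head loss h_f = ΔP/(ρg) = 3.456e+06/(620·9.81) = 568 m.

h_f ≈ 568 m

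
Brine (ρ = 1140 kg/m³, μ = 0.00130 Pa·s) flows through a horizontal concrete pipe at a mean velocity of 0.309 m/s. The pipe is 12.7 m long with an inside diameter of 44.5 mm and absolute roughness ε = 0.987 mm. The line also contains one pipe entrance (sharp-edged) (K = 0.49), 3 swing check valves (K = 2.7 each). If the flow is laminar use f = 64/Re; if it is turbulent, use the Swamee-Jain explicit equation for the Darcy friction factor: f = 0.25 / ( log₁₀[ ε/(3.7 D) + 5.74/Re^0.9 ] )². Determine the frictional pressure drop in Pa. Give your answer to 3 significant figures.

Reynolds number Re = ρVD/μ = 1140 · 0.309 · 0.0445 / 0.0013 = 1.206e+04.
Re > 4000 → turbulent. Relative roughness ε/D = 0.000987/0.0445 = 0.0222. Swamee-Jain: f = 0.25/(log₁₀[0.0222/3.7 + 5.74/1.206e+04^0.9])² = 0.25/(log₁₀[0.00599 + 0.00122])² = 0.25/(-2.142)² = 0.05449.
Total minor-loss coefficient ΣK = 1·0.49 + 3·2.7 = 8.59.
ΔP = [f·L/D + ΣK]·(ρV²/2) = [0.05449·12.7/0.0445 + 8.59]·(1140·0.309²/2) = [15.55 + 8.59]·54.42 = 1314 Pa.

ΔP ≈ 1310 Pa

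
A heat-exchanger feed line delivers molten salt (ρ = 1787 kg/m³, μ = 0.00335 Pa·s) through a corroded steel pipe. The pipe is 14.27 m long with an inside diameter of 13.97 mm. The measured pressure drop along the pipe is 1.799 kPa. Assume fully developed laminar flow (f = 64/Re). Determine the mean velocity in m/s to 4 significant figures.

For laminar flow, f = 64/Re with Re = ρVD/μ, so Darcy-Weisbach reduces to ΔP = 32μLV/D². Solving for V: V = ΔP·D²/(32μL) = 1799·(0.01397)²/(32·0.00335·14.27) = 0.2295 m/s.
Check: Re = ρVD/μ = 1787·0.2295·0.01397/0.00335 = 1710 < 2300, so the laminar assumption holds.

V ≈ 0.2295 m/s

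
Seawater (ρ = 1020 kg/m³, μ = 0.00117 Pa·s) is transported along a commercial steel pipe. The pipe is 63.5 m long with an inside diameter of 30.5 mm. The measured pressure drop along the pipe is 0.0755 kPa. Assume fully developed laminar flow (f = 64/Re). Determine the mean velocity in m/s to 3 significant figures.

V ≈ 0.0295 m/s

For laminar flow, f = 64/Re with Re = ρVD/μ, so Darcy-Weisbach reduces to ΔP = 32μLV/D². Solving for V: V = ΔP·D²/(32μL) = 75.5·(0.0305)²/(32·0.00117·63.5) = 0.02954 m/s.
Check: Re = ρVD/μ = 1020·0.02954·0.0305/0.00117 = 785.5 < 2300, so the laminar assumption holds.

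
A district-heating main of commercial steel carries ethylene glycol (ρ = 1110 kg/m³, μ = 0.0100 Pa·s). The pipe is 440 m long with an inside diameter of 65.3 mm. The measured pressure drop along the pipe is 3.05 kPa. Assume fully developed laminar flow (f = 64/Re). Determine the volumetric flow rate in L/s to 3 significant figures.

Q ≈ 0.309 L/s

For laminar flow, f = 64/Re with Re = ρVD/μ, so Darcy-Weisbach reduces to ΔP = 32μLV/D². Solving for V: V = ΔP·D²/(32μL) = 3050·(0.0653)²/(32·0.01·440) = 0.09237 m/s.
Check: Re = ρVD/μ = 1110·0.09237·0.0653/0.01 = 669.5 < 2300, so the laminar assumption holds.
Q = V·A = 0.09237·(π/4·0.0653²) = 0.0003093 m³/s = 0.309 L/s.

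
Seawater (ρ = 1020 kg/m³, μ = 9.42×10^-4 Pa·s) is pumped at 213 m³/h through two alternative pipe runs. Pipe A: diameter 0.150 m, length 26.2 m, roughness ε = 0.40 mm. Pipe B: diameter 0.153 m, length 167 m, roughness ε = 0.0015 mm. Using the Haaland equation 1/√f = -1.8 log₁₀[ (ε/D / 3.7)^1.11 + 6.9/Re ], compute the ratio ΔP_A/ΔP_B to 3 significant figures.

Pipe A: V = Q/A = 0.05917/0.01767 = 3.348 m/s; Re = 5.438e+05; ε/D = 0.00267; Haaland → f = 0.02561; ΔP_A = f(L/D)(ρV²/2) = 2.558e+04 Pa.
Pipe B: V = Q/A = 0.05917/0.01839 = 3.218 m/s; Re = 5.331e+05; ε/D = 9.8e-06; Haaland → f = 0.01303; ΔP_B = f(L/D)(ρV²/2) = 7.512e+04 Pa.
ΔP_A/ΔP_B = 2.558e+04/7.512e+04 = 0.340.

ΔP_A/ΔP_B ≈ 0.340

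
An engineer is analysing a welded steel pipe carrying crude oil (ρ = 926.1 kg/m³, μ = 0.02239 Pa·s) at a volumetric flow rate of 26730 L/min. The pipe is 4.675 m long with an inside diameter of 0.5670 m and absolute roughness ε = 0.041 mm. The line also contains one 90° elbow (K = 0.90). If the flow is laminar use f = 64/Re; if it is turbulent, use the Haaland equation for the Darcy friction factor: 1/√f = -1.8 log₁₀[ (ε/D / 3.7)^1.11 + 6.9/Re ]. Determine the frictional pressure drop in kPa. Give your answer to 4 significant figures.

Q = 26730 L/min = 26730/60000 = 0.4455 m³/s.
Cross-sectional area A = πD²/4 = π(0.567)²/4 = 0.2525 m²; mean velocity V = Q/A = 0.4455/0.2525 = 1.764 m/s.
Reynolds number Re = ρVD/μ = 926.1 · 1.764 · 0.567 / 0.0224 = 4.138e+04.
Re > 4000 → turbulent. Relative roughness ε/D = 4.1e-05/0.567 = 7.23e-05. Haaland: 1/√f = -1.8 log₁₀[(7.23e-05/3.7)^1.11 + 6.9/4.138e+04] = -1.8 log₁₀[5.93e-06 + 0.000167] = 6.773, so f = 0.0218.
Total minor-loss coefficient ΣK = 1·0.9 = 0.9.
ΔP = [f·L/D + ΣK]·(ρV²/2) = [0.0218·4.675/0.567 + 0.9]·(926.1·1.764²/2) = [0.1797 + 0.9]·1441 = 1556 Pa.
ΔP = 1556 Pa = 1.556 kPa.

ΔP ≈ 1.556 kPa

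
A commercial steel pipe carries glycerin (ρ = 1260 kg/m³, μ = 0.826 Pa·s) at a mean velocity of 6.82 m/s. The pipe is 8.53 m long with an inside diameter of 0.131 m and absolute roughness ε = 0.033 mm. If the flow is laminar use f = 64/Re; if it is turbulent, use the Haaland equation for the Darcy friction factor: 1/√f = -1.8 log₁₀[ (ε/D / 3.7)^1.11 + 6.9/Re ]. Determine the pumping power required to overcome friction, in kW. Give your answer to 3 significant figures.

P ≈ 8.24 kW

Reynolds number Re = ρVD/μ = 1260 · 6.82 · 0.131 / 0.826 = 1363.
Re < 2300 → laminar flow, so f = 64/Re = 64/1363 = 0.04696 (the turbulent correlation is not needed).
Darcy-Weisbach: ΔP = f(L/D)(ρV²/2) = 0.04696·(8.53/0.131)·(1260·6.82²/2) = 0.04696·65.11·2.93e+04 = 8.96e+04 Pa.
Q = V·A = 6.82·0.01348 = 0.09192 m³/s.
Pumping power P = QΔP = 0.09192·8.96e+04 = 8236 W = 8.24 kW.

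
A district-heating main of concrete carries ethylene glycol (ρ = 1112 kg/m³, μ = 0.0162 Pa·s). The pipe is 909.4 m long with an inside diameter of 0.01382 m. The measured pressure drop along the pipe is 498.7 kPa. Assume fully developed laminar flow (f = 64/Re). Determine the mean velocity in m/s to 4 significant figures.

For laminar flow, f = 64/Re with Re = ρVD/μ, so Darcy-Weisbach reduces to ΔP = 32μLV/D². Solving for V: V = ΔP·D²/(32μL) = 4.987e+05·(0.01382)²/(32·0.0162·909.4) = 0.202 m/s.
Check: Re = ρVD/μ = 1112·0.202·0.01382/0.0162 = 191.7 < 2300, so the laminar assumption holds.

V ≈ 0.2020 m/s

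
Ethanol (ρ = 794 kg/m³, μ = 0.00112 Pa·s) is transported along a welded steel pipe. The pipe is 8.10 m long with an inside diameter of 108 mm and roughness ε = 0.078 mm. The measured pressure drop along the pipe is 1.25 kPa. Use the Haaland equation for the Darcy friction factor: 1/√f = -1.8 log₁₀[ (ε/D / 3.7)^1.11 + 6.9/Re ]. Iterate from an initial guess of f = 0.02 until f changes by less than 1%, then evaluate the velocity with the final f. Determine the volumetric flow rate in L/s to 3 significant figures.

Q ≈ 13.0 L/s

Rearranging Darcy-Weisbach: V = √(2·ΔP·D/(f·L·ρ)). With ε/D = 7.8e-05/0.108 = 0.000722, iterate starting from f = 0.02:
  f = 0.02 → V = √(2·1250·0.108/(0.02·8.1·794)) = 1.449 m/s; Re = ρVD/μ = 1.109e+05; f → 0.02073
  f = 0.02073 → V = 1.423 m/s; Re = 1.09e+05; f → 0.02077
Converged (Δf/f < 1%). With the final f = 0.02077: V = √(2·1250·0.108/(0.02077·8.1·794)) = 1.422 m/s.
Q = V·A = 1.422·(π/4·0.108²) = 0.01302 m³/s = 13.0 L/s.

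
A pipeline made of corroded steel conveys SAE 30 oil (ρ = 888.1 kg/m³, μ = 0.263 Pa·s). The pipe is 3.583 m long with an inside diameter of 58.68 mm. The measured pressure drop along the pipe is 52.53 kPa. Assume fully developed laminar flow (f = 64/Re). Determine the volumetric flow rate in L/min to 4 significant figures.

Q ≈ 973.3 L/min

For laminar flow, f = 64/Re with Re = ρVD/μ, so Darcy-Weisbach reduces to ΔP = 32μLV/D². Solving for V: V = ΔP·D²/(32μL) = 5.253e+04·(0.05868)²/(32·0.263·3.583) = 5.998 m/s.
Check: Re = ρVD/μ = 888.1·5.998·0.05868/0.263 = 1189 < 2300, so the laminar assumption holds.
Q = V·A = 5.998·(π/4·0.05868²) = 0.01622 m³/s = 973.3 L/min.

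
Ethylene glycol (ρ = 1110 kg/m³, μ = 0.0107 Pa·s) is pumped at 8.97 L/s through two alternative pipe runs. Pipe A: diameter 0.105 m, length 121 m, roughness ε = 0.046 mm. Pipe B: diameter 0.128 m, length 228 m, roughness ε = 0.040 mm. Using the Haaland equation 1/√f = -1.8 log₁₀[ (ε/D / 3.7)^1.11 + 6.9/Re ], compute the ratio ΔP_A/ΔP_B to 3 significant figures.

ΔP_A/ΔP_B ≈ 1.36

Pipe A: V = Q/A = 0.00897/0.008659 = 1.036 m/s; Re = 1.128e+04; ε/D = 0.000438; Haaland → f = 0.03045; ΔP_A = f(L/D)(ρV²/2) = 2.09e+04 Pa.
Pipe B: V = Q/A = 0.00897/0.01287 = 0.6971 m/s; Re = 9256; ε/D = 0.000313; Haaland → f = 0.0319; ΔP_B = f(L/D)(ρV²/2) = 1.533e+04 Pa.
ΔP_A/ΔP_B = 2.09e+04/1.533e+04 = 1.36.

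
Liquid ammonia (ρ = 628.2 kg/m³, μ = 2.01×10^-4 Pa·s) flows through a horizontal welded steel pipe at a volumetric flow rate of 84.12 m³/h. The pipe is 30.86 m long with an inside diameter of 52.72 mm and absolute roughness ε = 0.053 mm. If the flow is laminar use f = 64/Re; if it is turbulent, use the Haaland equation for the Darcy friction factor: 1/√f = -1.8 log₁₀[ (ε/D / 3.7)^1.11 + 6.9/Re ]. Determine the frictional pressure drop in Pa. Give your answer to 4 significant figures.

ΔP ≈ 418200 Pa

Q = 84.12 m³/h = 84.12/3600 = 0.02337 m³/s.
Cross-sectional area A = πD²/4 = π(0.05272)²/4 = 0.002183 m²; mean velocity V = Q/A = 0.02337/0.002183 = 10.7 m/s.
Reynolds number Re = ρVD/μ = 628.2 · 10.7 · 0.05272 / 0.000201 = 1.764e+06.
Re > 4000 → turbulent. Relative roughness ε/D = 5.3e-05/0.05272 = 0.00101. Haaland: 1/√f = -1.8 log₁₀[(0.00101/3.7)^1.11 + 6.9/1.764e+06] = -1.8 log₁₀[0.00011 + 3.91e-06] = 7.097, so f = 0.01985.
Darcy-Weisbach: ΔP = f(L/D)(ρV²/2) = 0.01985·(30.86/0.05272)·(628.2·10.7²/2) = 0.01985·585.4·3.599e+04 = 4.182e+05 Pa.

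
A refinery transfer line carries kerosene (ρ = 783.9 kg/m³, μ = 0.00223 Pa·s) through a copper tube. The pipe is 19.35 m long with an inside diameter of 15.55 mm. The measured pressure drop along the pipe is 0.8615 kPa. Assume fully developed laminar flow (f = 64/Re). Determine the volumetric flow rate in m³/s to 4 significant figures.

Q ≈ 2.865×10^-5 m³/s

For laminar flow, f = 64/Re with Re = ρVD/μ, so Darcy-Weisbach reduces to ΔP = 32μLV/D². Solving for V: V = ΔP·D²/(32μL) = 861.5·(0.01555)²/(32·0.00223·19.35) = 0.1509 m/s.
Check: Re = ρVD/μ = 783.9·0.1509·0.01555/0.00223 = 824.6 < 2300, so the laminar assumption holds.
Q = V·A = 0.1509·(π/4·0.01555²) = 2.865e-05 m³/s = 2.865×10^-5 m³/s.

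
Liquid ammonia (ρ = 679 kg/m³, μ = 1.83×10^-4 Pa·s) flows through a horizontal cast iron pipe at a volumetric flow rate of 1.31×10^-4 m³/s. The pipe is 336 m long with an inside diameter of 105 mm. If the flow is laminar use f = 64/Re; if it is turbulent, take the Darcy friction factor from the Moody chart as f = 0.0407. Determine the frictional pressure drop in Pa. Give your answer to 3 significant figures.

ΔP ≈ 10.1 Pa

Cross-sectional area A = πD²/4 = π(0.105)²/4 = 0.008659 m²; mean velocity V = Q/A = 0.000131/0.008659 = 0.01513 m/s.
Reynolds number Re = ρVD/μ = 679 · 0.01513 · 0.105 / 0.000183 = 5894.
Re > 4000 → turbulent; use the Moody-chart value f = 0.0407.
Darcy-Weisbach: ΔP = f(L/D)(ρV²/2) = 0.0407·(336/0.105)·(679·0.01513²/2) = 0.0407·3200·0.0777 = 10.12 Pa.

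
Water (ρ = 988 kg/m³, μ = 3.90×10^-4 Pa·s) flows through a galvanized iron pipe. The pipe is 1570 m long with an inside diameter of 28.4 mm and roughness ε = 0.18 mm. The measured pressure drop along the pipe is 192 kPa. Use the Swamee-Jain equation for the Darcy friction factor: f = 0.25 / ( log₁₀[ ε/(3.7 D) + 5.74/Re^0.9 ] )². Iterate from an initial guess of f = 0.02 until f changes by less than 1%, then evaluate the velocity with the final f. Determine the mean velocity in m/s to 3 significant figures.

Rearranging Darcy-Weisbach: V = √(2·ΔP·D/(f·L·ρ)). With ε/D = 0.00018/0.0284 = 0.00634, iterate starting from f = 0.02:
  f = 0.02 → V = √(2·1.92e+05·0.0284/(0.02·1570·988)) = 0.5929 m/s; Re = ρVD/μ = 4.266e+04; f → 0.03489
  f = 0.03489 → V = 0.4489 m/s; Re = 3.23e+04; f → 0.03548
  f = 0.03548 → V = 0.4452 m/s; Re = 3.203e+04; f → 0.0355
Converged (Δf/f < 1%). With the final f = 0.0355: V = √(2·1.92e+05·0.0284/(0.0355·1570·988)) = 0.4451 m/s.

V ≈ 0.445 m/s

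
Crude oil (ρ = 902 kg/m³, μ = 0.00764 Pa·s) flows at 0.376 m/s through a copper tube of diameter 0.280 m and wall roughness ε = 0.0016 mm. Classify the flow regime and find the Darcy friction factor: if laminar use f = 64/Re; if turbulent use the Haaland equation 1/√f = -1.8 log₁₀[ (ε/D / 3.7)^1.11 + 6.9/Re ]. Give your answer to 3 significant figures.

f ≈ 0.0291

Re = ρVD/μ = 902·0.376·0.28/0.00764 = 1.243e+04.
Re > 4000 → turbulent. ε/D = 1.6e-06/0.28 = 5.71e-06; Haaland: 1/√f = -1.8 log₁₀[3.54e-07 + 0.000555] = 5.86, so f = 0.02912.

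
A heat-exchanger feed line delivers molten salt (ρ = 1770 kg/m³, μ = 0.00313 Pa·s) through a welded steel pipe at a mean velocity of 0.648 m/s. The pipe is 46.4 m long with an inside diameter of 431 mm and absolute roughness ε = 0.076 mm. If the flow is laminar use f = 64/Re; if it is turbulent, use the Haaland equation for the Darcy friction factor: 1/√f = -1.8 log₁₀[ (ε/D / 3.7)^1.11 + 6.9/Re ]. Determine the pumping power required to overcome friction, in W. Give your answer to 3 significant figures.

Reynolds number Re = ρVD/μ = 1770 · 0.648 · 0.431 / 0.00313 = 1.579e+05.
Re > 4000 → turbulent. Relative roughness ε/D = 7.6e-05/0.431 = 0.000176. Haaland: 1/√f = -1.8 log₁₀[(0.000176/3.7)^1.11 + 6.9/1.579e+05] = -1.8 log₁₀[1.59e-05 + 4.37e-05] = 7.604, so f = 0.01729.
Darcy-Weisbach: ΔP = f(L/D)(ρV²/2) = 0.01729·(46.4/0.431)·(1770·0.648²/2) = 0.01729·107.7·371.6 = 691.9 Pa.
Q = V·A = 0.648·0.1459 = 0.09454 m³/s.
Pumping power P = QΔP = 0.09454·691.9 = 65.41 W = 65.4 W.

P ≈ 65.4 W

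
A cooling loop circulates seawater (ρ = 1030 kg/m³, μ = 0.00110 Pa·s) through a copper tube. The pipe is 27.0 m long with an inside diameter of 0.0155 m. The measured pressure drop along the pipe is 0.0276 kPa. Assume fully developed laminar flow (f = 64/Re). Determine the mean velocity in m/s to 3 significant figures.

For laminar flow, f = 64/Re with Re = ρVD/μ, so Darcy-Weisbach reduces to ΔP = 32μLV/D². Solving for V: V = ΔP·D²/(32μL) = 27.6·(0.0155)²/(32·0.0011·27) = 0.006977 m/s.
Check: Re = ρVD/μ = 1030·0.006977·0.0155/0.0011 = 101.3 < 2300, so the laminar assumption holds.

V ≈ 0.00698 m/s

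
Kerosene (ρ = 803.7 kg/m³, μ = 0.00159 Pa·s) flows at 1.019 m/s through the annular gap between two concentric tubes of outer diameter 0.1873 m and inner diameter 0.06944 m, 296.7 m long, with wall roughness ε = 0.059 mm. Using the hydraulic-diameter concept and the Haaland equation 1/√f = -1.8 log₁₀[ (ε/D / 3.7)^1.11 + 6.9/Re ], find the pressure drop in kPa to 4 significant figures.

ΔP ≈ 22.64 kPa

Hydraulic diameter D_h = 4A/P = D_o - D_i = 0.1873 - 0.06944 = 0.1179 m.
Re = ρVD_h/μ = 803.7·1.019·0.1179/0.00159 = 6.071e+04.
ε/D_h = 5.9e-05/0.1179 = 0.000501; Haaland gives 1/√f = -1.8 log₁₀[5.08e-05+0.000114] = 6.811, so f = 0.02156.
ΔP = f(L/D_h)(ρV²/2) = 0.02156·296.7/0.1179·417.3 = 2.264e+04 Pa.
ΔP = 22.64 kPa.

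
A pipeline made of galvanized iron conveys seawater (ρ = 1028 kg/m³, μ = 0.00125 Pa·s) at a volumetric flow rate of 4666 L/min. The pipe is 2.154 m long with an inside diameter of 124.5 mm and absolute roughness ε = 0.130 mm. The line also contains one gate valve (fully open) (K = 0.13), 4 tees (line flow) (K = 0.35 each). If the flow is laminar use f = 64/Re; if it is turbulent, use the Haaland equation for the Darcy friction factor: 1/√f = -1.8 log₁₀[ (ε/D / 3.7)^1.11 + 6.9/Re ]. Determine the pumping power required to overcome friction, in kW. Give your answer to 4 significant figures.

P ≈ 3.068 kW

Q = 4666 L/min = 4666/60000 = 0.07777 m³/s.
Cross-sectional area A = πD²/4 = π(0.1245)²/4 = 0.01217 m²; mean velocity V = Q/A = 0.07777/0.01217 = 6.388 m/s.
Reynolds number Re = ρVD/μ = 1028 · 6.388 · 0.1245 / 0.00125 = 6.541e+05.
Re > 4000 → turbulent. Relative roughness ε/D = 0.00013/0.1245 = 0.00104. Haaland: 1/√f = -1.8 log₁₀[(0.00104/3.7)^1.11 + 6.9/6.541e+05] = -1.8 log₁₀[0.000115 + 1.05e-05] = 7.023, so f = 0.02027.
Total minor-loss coefficient ΣK = 1·0.13 + 4·0.35 = 1.53.
ΔP = [f·L/D + ΣK]·(ρV²/2) = [0.02027·2.154/0.1245 + 1.53]·(1028·6.388²/2) = [0.3508 + 1.53]·2.097e+04 = 3.945e+04 Pa.
Pumping power P = QΔP = 0.07777·3.945e+04 = 3067.8 W = 3.068 kW.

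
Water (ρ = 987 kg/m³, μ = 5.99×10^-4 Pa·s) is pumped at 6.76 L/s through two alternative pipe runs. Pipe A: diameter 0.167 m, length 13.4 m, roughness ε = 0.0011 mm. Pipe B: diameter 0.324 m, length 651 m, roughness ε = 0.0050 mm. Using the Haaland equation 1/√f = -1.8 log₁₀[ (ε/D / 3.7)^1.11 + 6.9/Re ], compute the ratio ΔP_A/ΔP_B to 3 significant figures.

ΔP_A/ΔP_B ≈ 0.489

Pipe A: V = Q/A = 0.00676/0.0219 = 0.3086 m/s; Re = 8.492e+04; ε/D = 6.59e-06; Haaland → f = 0.01847; ΔP_A = f(L/D)(ρV²/2) = 69.66 Pa.
Pipe B: V = Q/A = 0.00676/0.08245 = 0.08199 m/s; Re = 4.377e+04; ε/D = 1.54e-05; Haaland → f = 0.02138; ΔP_B = f(L/D)(ρV²/2) = 142.5 Pa.
ΔP_A/ΔP_B = 69.66/142.5 = 0.489.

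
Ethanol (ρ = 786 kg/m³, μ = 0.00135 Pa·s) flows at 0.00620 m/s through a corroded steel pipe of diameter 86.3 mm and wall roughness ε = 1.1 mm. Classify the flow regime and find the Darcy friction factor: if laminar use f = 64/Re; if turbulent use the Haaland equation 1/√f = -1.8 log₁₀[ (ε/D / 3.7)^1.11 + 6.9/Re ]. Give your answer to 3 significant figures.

f ≈ 0.205

Re = ρVD/μ = 786·0.0062·0.0863/0.00135 = 311.5.
Re < 2300 → laminar, so f = 64/Re = 0.2054 (roughness is irrelevant in laminar flow).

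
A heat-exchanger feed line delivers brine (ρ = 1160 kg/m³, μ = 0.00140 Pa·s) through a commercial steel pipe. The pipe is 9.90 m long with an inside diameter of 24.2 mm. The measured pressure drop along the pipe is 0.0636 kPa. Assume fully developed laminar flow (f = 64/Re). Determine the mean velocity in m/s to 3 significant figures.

V ≈ 0.0840 m/s

For laminar flow, f = 64/Re with Re = ρVD/μ, so Darcy-Weisbach reduces to ΔP = 32μLV/D². Solving for V: V = ΔP·D²/(32μL) = 63.6·(0.0242)²/(32·0.0014·9.9) = 0.08398 m/s.
Check: Re = ρVD/μ = 1160·0.08398·0.0242/0.0014 = 1684 < 2300, so the laminar assumption holds.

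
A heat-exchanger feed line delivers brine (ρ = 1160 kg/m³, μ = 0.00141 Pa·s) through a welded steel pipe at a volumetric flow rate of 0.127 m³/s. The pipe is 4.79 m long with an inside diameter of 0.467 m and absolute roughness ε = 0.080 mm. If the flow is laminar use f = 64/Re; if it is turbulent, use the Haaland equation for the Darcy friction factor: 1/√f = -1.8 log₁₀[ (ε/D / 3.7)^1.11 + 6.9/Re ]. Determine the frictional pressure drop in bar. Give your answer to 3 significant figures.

Cross-sectional area A = πD²/4 = π(0.467)²/4 = 0.1713 m²; mean velocity V = Q/A = 0.127/0.1713 = 0.7414 m/s.
Reynolds number Re = ρVD/μ = 1160 · 0.7414 · 0.467 / 0.00141 = 2.849e+05.
Re > 4000 → turbulent. Relative roughness ε/D = 8e-05/0.467 = 0.000171. Haaland: 1/√f = -1.8 log₁₀[(0.000171/3.7)^1.11 + 6.9/2.849e+05] = -1.8 log₁₀[1.54e-05 + 2.42e-05] = 7.923, so f = 0.01593.
Darcy-Weisbach: ΔP = f(L/D)(ρV²/2) = 0.01593·(4.79/0.467)·(1160·0.7414²/2) = 0.01593·10.26·318.9 = 52.1 Pa.
ΔP = 52.1 Pa = 5.21×10^-4 bar.

ΔP ≈ 5.21×10^-4 bar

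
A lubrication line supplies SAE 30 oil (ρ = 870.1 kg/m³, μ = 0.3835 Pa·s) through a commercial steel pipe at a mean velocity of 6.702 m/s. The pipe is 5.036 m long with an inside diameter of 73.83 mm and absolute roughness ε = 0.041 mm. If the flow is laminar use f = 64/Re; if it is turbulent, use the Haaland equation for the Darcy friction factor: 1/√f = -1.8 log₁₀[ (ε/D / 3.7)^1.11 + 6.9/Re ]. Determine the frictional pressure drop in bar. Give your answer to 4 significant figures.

Reynolds number Re = ρVD/μ = 870.1 · 6.702 · 0.07383 / 0.384 = 1123.
Re < 2300 → laminar flow, so f = 64/Re = 64/1123 = 0.05701 (the turbulent correlation is not needed).
Darcy-Weisbach: ΔP = f(L/D)(ρV²/2) = 0.05701·(5.036/0.07383)·(870.1·6.702²/2) = 0.05701·68.21·1.954e+04 = 7.599e+04 Pa.
ΔP = 7.599e+04 Pa = 0.7599 bar.

ΔP ≈ 0.7599 bar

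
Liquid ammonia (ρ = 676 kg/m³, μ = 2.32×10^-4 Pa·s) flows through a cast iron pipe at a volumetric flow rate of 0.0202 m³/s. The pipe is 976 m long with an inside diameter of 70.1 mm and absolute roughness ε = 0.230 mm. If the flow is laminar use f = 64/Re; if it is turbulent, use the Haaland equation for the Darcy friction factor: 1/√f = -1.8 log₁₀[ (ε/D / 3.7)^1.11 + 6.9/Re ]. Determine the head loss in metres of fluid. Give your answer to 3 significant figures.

Cross-sectional area A = πD²/4 = π(0.0701)²/4 = 0.003859 m²; mean velocity V = Q/A = 0.0202/0.003859 = 5.234 m/s.
Reynolds number Re = ρVD/μ = 676 · 5.234 · 0.0701 / 0.000232 = 1.069e+06.
Re > 4000 → turbulent. Relative roughness ε/D = 0.00023/0.0701 = 0.00328. Haaland: 1/√f = -1.8 log₁₀[(0.00328/3.7)^1.11 + 6.9/1.069e+06] = -1.8 log₁₀[0.000409 + 6.45e-06] = 6.086, so f = 0.027.
Darcy-Weisbach: ΔP = f(L/D)(ρV²/2) = 0.027·(976/0.0701)·(676·5.234²/2) = 0.027·1.392e+04·9259 = 3.48e+06 Pa.
Head loss h_f = ΔP/(ρg) = 3.48e+06/(676·9.81) = 525 m.

h_f ≈ 525 m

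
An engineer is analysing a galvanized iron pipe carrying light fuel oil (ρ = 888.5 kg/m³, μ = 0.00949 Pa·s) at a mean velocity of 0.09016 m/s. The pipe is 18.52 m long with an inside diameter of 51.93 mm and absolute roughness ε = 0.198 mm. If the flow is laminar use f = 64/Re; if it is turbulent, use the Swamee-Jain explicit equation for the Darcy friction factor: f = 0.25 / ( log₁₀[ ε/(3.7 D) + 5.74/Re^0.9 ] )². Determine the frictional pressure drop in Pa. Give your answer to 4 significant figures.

Reynolds number Re = ρVD/μ = 888.5 · 0.09016 · 0.05193 / 0.00949 = 438.4.
Re < 2300 → laminar flow, so f = 64/Re = 64/438.4 = 0.146 (the turbulent correlation is not needed).
Darcy-Weisbach: ΔP = f(L/D)(ρV²/2) = 0.146·(18.52/0.05193)·(888.5·0.09016²/2) = 0.146·356.6·3.611 = 188 Pa.

ΔP ≈ 188.0 Pa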